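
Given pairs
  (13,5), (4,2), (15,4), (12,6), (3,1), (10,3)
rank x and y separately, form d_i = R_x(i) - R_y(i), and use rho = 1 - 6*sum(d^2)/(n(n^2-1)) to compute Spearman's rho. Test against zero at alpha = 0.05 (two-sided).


Step 1: Rank x and y separately (midranks; no ties here).
rank(x): 13->5, 4->2, 15->6, 12->4, 3->1, 10->3
rank(y): 5->5, 2->2, 4->4, 6->6, 1->1, 3->3
Step 2: d_i = R_x(i) - R_y(i); compute d_i^2.
  (5-5)^2=0, (2-2)^2=0, (6-4)^2=4, (4-6)^2=4, (1-1)^2=0, (3-3)^2=0
sum(d^2) = 8.
Step 3: rho = 1 - 6*8 / (6*(6^2 - 1)) = 1 - 48/210 = 0.771429.
Step 4: Under H0, t = rho * sqrt((n-2)/(1-rho^2)) = 2.4247 ~ t(4).
Step 5: Two-sided p-value from the t-distribution with 4 df = 0.072397.
Step 6: alpha = 0.05. fail to reject H0.

rho = 0.7714, p = 0.072397, fail to reject H0 at alpha = 0.05.


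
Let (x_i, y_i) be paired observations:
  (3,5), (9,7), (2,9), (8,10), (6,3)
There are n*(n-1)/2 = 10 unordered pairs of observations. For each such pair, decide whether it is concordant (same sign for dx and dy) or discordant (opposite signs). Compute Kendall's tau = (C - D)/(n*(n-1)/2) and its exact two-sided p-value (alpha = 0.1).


Step 1: Enumerate the 10 unordered pairs (i,j) with i<j and classify each by sign(x_j-x_i) * sign(y_j-y_i).
  (1,2):dx=+6,dy=+2->C; (1,3):dx=-1,dy=+4->D; (1,4):dx=+5,dy=+5->C; (1,5):dx=+3,dy=-2->D
  (2,3):dx=-7,dy=+2->D; (2,4):dx=-1,dy=+3->D; (2,5):dx=-3,dy=-4->C; (3,4):dx=+6,dy=+1->C
  (3,5):dx=+4,dy=-6->D; (4,5):dx=-2,dy=-7->C
Step 2: C = 5, D = 5, total pairs = 10.
Step 3: tau = (C - D)/(n(n-1)/2) = (5 - 5)/10 = 0.000000.
Step 4: Exact two-sided p-value (enumerate n! = 120 permutations of y under H0): p = 1.000000.
Step 5: alpha = 0.1. fail to reject H0.

tau_b = 0.0000 (C=5, D=5), p = 1.000000, fail to reject H0.


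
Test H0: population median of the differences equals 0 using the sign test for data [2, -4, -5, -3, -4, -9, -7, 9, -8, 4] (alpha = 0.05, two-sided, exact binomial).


Step 1: Discard zero differences. Original n = 10; n_eff = number of nonzero differences = 10.
Nonzero differences (with sign): +2, -4, -5, -3, -4, -9, -7, +9, -8, +4
Step 2: Count signs: positive = 3, negative = 7.
Step 3: Under H0: P(positive) = 0.5, so the number of positives S ~ Bin(10, 0.5).
Step 4: Two-sided exact p-value = sum of Bin(10,0.5) probabilities at or below the observed probability = 0.343750.
Step 5: alpha = 0.05. fail to reject H0.

n_eff = 10, pos = 3, neg = 7, p = 0.343750, fail to reject H0.


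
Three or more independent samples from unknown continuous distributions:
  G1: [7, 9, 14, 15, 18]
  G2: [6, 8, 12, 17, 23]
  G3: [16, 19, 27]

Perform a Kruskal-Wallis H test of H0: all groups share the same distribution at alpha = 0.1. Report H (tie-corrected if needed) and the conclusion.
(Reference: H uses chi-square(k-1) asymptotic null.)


Step 1: Combine all N = 13 observations and assign midranks.
sorted (value, group, rank): (6,G2,1), (7,G1,2), (8,G2,3), (9,G1,4), (12,G2,5), (14,G1,6), (15,G1,7), (16,G3,8), (17,G2,9), (18,G1,10), (19,G3,11), (23,G2,12), (27,G3,13)
Step 2: Sum ranks within each group.
R_1 = 29 (n_1 = 5)
R_2 = 30 (n_2 = 5)
R_3 = 32 (n_3 = 3)
Step 3: H = 12/(N(N+1)) * sum(R_i^2/n_i) - 3(N+1)
     = 12/(13*14) * (29^2/5 + 30^2/5 + 32^2/3) - 3*14
     = 0.065934 * 689.533 - 42
     = 3.463736.
Step 4: No ties, so H is used without correction.
Step 5: Under H0, H ~ chi^2(2); p-value = 0.176954.
Step 6: alpha = 0.1. fail to reject H0.

H = 3.4637, df = 2, p = 0.176954, fail to reject H0.


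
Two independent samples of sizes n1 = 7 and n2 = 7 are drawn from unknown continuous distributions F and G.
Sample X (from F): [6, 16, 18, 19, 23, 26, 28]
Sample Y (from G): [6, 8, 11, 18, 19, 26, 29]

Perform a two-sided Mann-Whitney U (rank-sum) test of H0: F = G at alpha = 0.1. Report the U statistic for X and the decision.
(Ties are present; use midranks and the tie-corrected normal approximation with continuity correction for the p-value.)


Step 1: Combine and sort all 14 observations; assign midranks.
sorted (value, group): (6,X), (6,Y), (8,Y), (11,Y), (16,X), (18,X), (18,Y), (19,X), (19,Y), (23,X), (26,X), (26,Y), (28,X), (29,Y)
ranks: 6->1.5, 6->1.5, 8->3, 11->4, 16->5, 18->6.5, 18->6.5, 19->8.5, 19->8.5, 23->10, 26->11.5, 26->11.5, 28->13, 29->14
Step 2: Rank sum for X: R1 = 1.5 + 5 + 6.5 + 8.5 + 10 + 11.5 + 13 = 56.
Step 3: U_X = R1 - n1(n1+1)/2 = 56 - 7*8/2 = 56 - 28 = 28.
       U_Y = n1*n2 - U_X = 49 - 28 = 21.
Step 4: Ties are present, so use the tie-corrected normal approximation (with continuity correction) for the p-value.
Step 5: p-value = 0.700221; compare to alpha = 0.1. fail to reject H0.

U_X = 28, p = 0.700221, fail to reject H0 at alpha = 0.1.


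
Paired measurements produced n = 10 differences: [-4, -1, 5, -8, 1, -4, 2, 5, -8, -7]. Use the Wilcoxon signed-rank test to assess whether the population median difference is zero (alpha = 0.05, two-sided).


Step 1: Drop any zero differences (none here) and take |d_i|.
|d| = [4, 1, 5, 8, 1, 4, 2, 5, 8, 7]
Step 2: Midrank |d_i| (ties get averaged ranks).
ranks: |4|->4.5, |1|->1.5, |5|->6.5, |8|->9.5, |1|->1.5, |4|->4.5, |2|->3, |5|->6.5, |8|->9.5, |7|->8
Step 3: Attach original signs; sum ranks with positive sign and with negative sign.
W+ = 6.5 + 1.5 + 3 + 6.5 = 17.5
W- = 4.5 + 1.5 + 9.5 + 4.5 + 9.5 + 8 = 37.5
(Check: W+ + W- = 55 should equal n(n+1)/2 = 55.)
Step 4: Test statistic W = min(W+, W-) = 17.5.
Step 5: Ties in |d|, so use the tie-corrected normal approximation.
        E[W] = n(n+1)/4 = 10*11/4 = 27.5.
        Tie groups: |d|=1 (t=2), |d|=4 (t=2), |d|=5 (t=2), |d|=8 (t=2); sum(t^3 - t) = 24.
        Var[W] = n(n+1)(2n+1)/24 - sum(t^3-t)/48 = 2310/24 - 24/48 = 95.75.
        z = (W - E[W]) / sqrt(Var[W]) = (17.5 - 27.5) / 9.7852 = -1.0220.
        Two-sided p = 2*Phi(z) = 0.306803.
Step 6: alpha = 0.05. fail to reject H0.

W+ = 17.5, W- = 37.5, W = min = 17.5, p = 0.306803, fail to reject H0.


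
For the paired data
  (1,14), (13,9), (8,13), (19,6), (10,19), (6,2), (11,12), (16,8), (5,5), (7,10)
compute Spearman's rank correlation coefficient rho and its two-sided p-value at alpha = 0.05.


Step 1: Rank x and y separately (midranks; no ties here).
rank(x): 1->1, 13->8, 8->5, 19->10, 10->6, 6->3, 11->7, 16->9, 5->2, 7->4
rank(y): 14->9, 9->5, 13->8, 6->3, 19->10, 2->1, 12->7, 8->4, 5->2, 10->6
Step 2: d_i = R_x(i) - R_y(i); compute d_i^2.
  (1-9)^2=64, (8-5)^2=9, (5-8)^2=9, (10-3)^2=49, (6-10)^2=16, (3-1)^2=4, (7-7)^2=0, (9-4)^2=25, (2-2)^2=0, (4-6)^2=4
sum(d^2) = 180.
Step 3: rho = 1 - 6*180 / (10*(10^2 - 1)) = 1 - 1080/990 = -0.090909.
Step 4: Under H0, t = rho * sqrt((n-2)/(1-rho^2)) = -0.2582 ~ t(8).
Step 5: Two-sided p-value from the t-distribution with 8 df = 0.802772.
Step 6: alpha = 0.05. fail to reject H0.

rho = -0.0909, p = 0.802772, fail to reject H0 at alpha = 0.05.


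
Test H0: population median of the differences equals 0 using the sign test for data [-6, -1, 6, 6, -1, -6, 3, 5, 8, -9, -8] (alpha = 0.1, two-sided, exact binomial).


Step 1: Discard zero differences. Original n = 11; n_eff = number of nonzero differences = 11.
Nonzero differences (with sign): -6, -1, +6, +6, -1, -6, +3, +5, +8, -9, -8
Step 2: Count signs: positive = 5, negative = 6.
Step 3: Under H0: P(positive) = 0.5, so the number of positives S ~ Bin(11, 0.5).
Step 4: Two-sided exact p-value = sum of Bin(11,0.5) probabilities at or below the observed probability = 1.000000.
Step 5: alpha = 0.1. fail to reject H0.

n_eff = 11, pos = 5, neg = 6, p = 1.000000, fail to reject H0.


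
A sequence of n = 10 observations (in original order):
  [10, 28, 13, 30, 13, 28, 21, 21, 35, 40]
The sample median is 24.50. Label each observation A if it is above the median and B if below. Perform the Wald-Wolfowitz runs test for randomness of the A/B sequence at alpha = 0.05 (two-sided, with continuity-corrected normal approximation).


Step 1: Compute median = 24.50; label A = above, B = below.
Labels in order: BABABABBAA  (n_A = 5, n_B = 5)
Step 2: Count runs R = 8.
Step 3: Under H0 (random ordering), E[R] = 2*n_A*n_B/(n_A+n_B) + 1 = 2*5*5/10 + 1 = 6.0000.
        Var[R] = 2*n_A*n_B*(2*n_A*n_B - n_A - n_B) / ((n_A+n_B)^2 * (n_A+n_B-1)) = 2000/900 = 2.2222.
        SD[R] = 1.4907.
Step 4: Continuity-corrected z = (R - 0.5 - E[R]) / SD[R] = (8 - 0.5 - 6.0000) / 1.4907 = 1.0062.
Step 5: Two-sided p-value via normal approximation = 2*(1 - Phi(|z|)) = 0.314305.
Step 6: alpha = 0.05. fail to reject H0.

R = 8, z = 1.0062, p = 0.314305, fail to reject H0.


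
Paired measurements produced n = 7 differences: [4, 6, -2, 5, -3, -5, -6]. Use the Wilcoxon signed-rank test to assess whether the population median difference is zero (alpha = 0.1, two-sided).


Step 1: Drop any zero differences (none here) and take |d_i|.
|d| = [4, 6, 2, 5, 3, 5, 6]
Step 2: Midrank |d_i| (ties get averaged ranks).
ranks: |4|->3, |6|->6.5, |2|->1, |5|->4.5, |3|->2, |5|->4.5, |6|->6.5
Step 3: Attach original signs; sum ranks with positive sign and with negative sign.
W+ = 3 + 6.5 + 4.5 = 14
W- = 1 + 2 + 4.5 + 6.5 = 14
(Check: W+ + W- = 28 should equal n(n+1)/2 = 28.)
Step 4: Test statistic W = min(W+, W-) = 14.
Step 5: Ties in |d|, so use the tie-corrected normal approximation.
        E[W] = n(n+1)/4 = 7*8/4 = 14.
        Tie groups: |d|=5 (t=2), |d|=6 (t=2); sum(t^3 - t) = 12.
        Var[W] = n(n+1)(2n+1)/24 - sum(t^3-t)/48 = 840/24 - 12/48 = 34.75.
        z = (W - E[W]) / sqrt(Var[W]) = (14 - 14) / 5.8949 = 0.0000.
        Two-sided p = 2*Phi(z) = 1.000000.
Step 6: alpha = 0.1. fail to reject H0.

W+ = 14, W- = 14, W = min = 14, p = 1.000000, fail to reject H0.


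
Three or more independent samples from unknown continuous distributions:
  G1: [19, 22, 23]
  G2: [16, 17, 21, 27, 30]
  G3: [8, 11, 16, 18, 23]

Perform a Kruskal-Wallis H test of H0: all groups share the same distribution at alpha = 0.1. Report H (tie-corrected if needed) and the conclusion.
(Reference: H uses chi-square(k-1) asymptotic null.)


Step 1: Combine all N = 13 observations and assign midranks.
sorted (value, group, rank): (8,G3,1), (11,G3,2), (16,G2,3.5), (16,G3,3.5), (17,G2,5), (18,G3,6), (19,G1,7), (21,G2,8), (22,G1,9), (23,G1,10.5), (23,G3,10.5), (27,G2,12), (30,G2,13)
Step 2: Sum ranks within each group.
R_1 = 26.5 (n_1 = 3)
R_2 = 41.5 (n_2 = 5)
R_3 = 23 (n_3 = 5)
Step 3: H = 12/(N(N+1)) * sum(R_i^2/n_i) - 3(N+1)
     = 12/(13*14) * (26.5^2/3 + 41.5^2/5 + 23^2/5) - 3*14
     = 0.065934 * 684.333 - 42
     = 3.120879.
Step 4: Ties present; correction factor C = 1 - 12/(13^3 - 13) = 0.994505. Corrected H = 3.120879 / 0.994505 = 3.138122.
Step 5: Under H0, H ~ chi^2(2); p-value = 0.208241.
Step 6: alpha = 0.1. fail to reject H0.

H = 3.1381, df = 2, p = 0.208241, fail to reject H0.


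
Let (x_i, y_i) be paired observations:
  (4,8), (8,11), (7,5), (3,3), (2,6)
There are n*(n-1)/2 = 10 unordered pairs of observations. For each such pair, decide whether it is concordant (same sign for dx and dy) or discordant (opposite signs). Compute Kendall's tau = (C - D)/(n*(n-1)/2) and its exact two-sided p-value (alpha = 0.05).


Step 1: Enumerate the 10 unordered pairs (i,j) with i<j and classify each by sign(x_j-x_i) * sign(y_j-y_i).
  (1,2):dx=+4,dy=+3->C; (1,3):dx=+3,dy=-3->D; (1,4):dx=-1,dy=-5->C; (1,5):dx=-2,dy=-2->C
  (2,3):dx=-1,dy=-6->C; (2,4):dx=-5,dy=-8->C; (2,5):dx=-6,dy=-5->C; (3,4):dx=-4,dy=-2->C
  (3,5):dx=-5,dy=+1->D; (4,5):dx=-1,dy=+3->D
Step 2: C = 7, D = 3, total pairs = 10.
Step 3: tau = (C - D)/(n(n-1)/2) = (7 - 3)/10 = 0.400000.
Step 4: Exact two-sided p-value (enumerate n! = 120 permutations of y under H0): p = 0.483333.
Step 5: alpha = 0.05. fail to reject H0.

tau_b = 0.4000 (C=7, D=3), p = 0.483333, fail to reject H0.


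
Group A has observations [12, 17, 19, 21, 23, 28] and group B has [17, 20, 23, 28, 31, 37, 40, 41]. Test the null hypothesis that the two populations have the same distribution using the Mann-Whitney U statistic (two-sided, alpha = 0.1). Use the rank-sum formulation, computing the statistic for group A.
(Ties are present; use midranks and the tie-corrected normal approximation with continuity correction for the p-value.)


Step 1: Combine and sort all 14 observations; assign midranks.
sorted (value, group): (12,X), (17,X), (17,Y), (19,X), (20,Y), (21,X), (23,X), (23,Y), (28,X), (28,Y), (31,Y), (37,Y), (40,Y), (41,Y)
ranks: 12->1, 17->2.5, 17->2.5, 19->4, 20->5, 21->6, 23->7.5, 23->7.5, 28->9.5, 28->9.5, 31->11, 37->12, 40->13, 41->14
Step 2: Rank sum for X: R1 = 1 + 2.5 + 4 + 6 + 7.5 + 9.5 = 30.5.
Step 3: U_X = R1 - n1(n1+1)/2 = 30.5 - 6*7/2 = 30.5 - 21 = 9.5.
       U_Y = n1*n2 - U_X = 48 - 9.5 = 38.5.
Step 4: Ties are present, so use the tie-corrected normal approximation (with continuity correction) for the p-value.
Step 5: p-value = 0.069773; compare to alpha = 0.1. reject H0.

U_X = 9.5, p = 0.069773, reject H0 at alpha = 0.1.


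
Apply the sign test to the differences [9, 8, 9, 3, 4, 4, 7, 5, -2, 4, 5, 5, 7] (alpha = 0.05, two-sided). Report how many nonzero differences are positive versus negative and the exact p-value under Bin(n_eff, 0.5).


Step 1: Discard zero differences. Original n = 13; n_eff = number of nonzero differences = 13.
Nonzero differences (with sign): +9, +8, +9, +3, +4, +4, +7, +5, -2, +4, +5, +5, +7
Step 2: Count signs: positive = 12, negative = 1.
Step 3: Under H0: P(positive) = 0.5, so the number of positives S ~ Bin(13, 0.5).
Step 4: Two-sided exact p-value = sum of Bin(13,0.5) probabilities at or below the observed probability = 0.003418.
Step 5: alpha = 0.05. reject H0.

n_eff = 13, pos = 12, neg = 1, p = 0.003418, reject H0.


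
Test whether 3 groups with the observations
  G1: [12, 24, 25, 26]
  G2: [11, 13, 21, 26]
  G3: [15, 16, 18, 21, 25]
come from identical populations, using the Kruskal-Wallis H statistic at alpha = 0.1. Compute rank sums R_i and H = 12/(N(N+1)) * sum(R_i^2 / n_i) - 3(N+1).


Step 1: Combine all N = 13 observations and assign midranks.
sorted (value, group, rank): (11,G2,1), (12,G1,2), (13,G2,3), (15,G3,4), (16,G3,5), (18,G3,6), (21,G2,7.5), (21,G3,7.5), (24,G1,9), (25,G1,10.5), (25,G3,10.5), (26,G1,12.5), (26,G2,12.5)
Step 2: Sum ranks within each group.
R_1 = 34 (n_1 = 4)
R_2 = 24 (n_2 = 4)
R_3 = 33 (n_3 = 5)
Step 3: H = 12/(N(N+1)) * sum(R_i^2/n_i) - 3(N+1)
     = 12/(13*14) * (34^2/4 + 24^2/4 + 33^2/5) - 3*14
     = 0.065934 * 650.8 - 42
     = 0.909890.
Step 4: Ties present; correction factor C = 1 - 18/(13^3 - 13) = 0.991758. Corrected H = 0.909890 / 0.991758 = 0.917452.
Step 5: Under H0, H ~ chi^2(2); p-value = 0.632089.
Step 6: alpha = 0.1. fail to reject H0.

H = 0.9175, df = 2, p = 0.632089, fail to reject H0.


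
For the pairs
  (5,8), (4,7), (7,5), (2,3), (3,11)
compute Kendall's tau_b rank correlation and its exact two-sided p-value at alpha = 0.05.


Step 1: Enumerate the 10 unordered pairs (i,j) with i<j and classify each by sign(x_j-x_i) * sign(y_j-y_i).
  (1,2):dx=-1,dy=-1->C; (1,3):dx=+2,dy=-3->D; (1,4):dx=-3,dy=-5->C; (1,5):dx=-2,dy=+3->D
  (2,3):dx=+3,dy=-2->D; (2,4):dx=-2,dy=-4->C; (2,5):dx=-1,dy=+4->D; (3,4):dx=-5,dy=-2->C
  (3,5):dx=-4,dy=+6->D; (4,5):dx=+1,dy=+8->C
Step 2: C = 5, D = 5, total pairs = 10.
Step 3: tau = (C - D)/(n(n-1)/2) = (5 - 5)/10 = 0.000000.
Step 4: Exact two-sided p-value (enumerate n! = 120 permutations of y under H0): p = 1.000000.
Step 5: alpha = 0.05. fail to reject H0.

tau_b = 0.0000 (C=5, D=5), p = 1.000000, fail to reject H0.


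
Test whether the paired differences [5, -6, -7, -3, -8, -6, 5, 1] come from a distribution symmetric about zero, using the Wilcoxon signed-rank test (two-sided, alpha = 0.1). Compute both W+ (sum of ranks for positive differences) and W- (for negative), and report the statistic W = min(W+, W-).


Step 1: Drop any zero differences (none here) and take |d_i|.
|d| = [5, 6, 7, 3, 8, 6, 5, 1]
Step 2: Midrank |d_i| (ties get averaged ranks).
ranks: |5|->3.5, |6|->5.5, |7|->7, |3|->2, |8|->8, |6|->5.5, |5|->3.5, |1|->1
Step 3: Attach original signs; sum ranks with positive sign and with negative sign.
W+ = 3.5 + 3.5 + 1 = 8
W- = 5.5 + 7 + 2 + 8 + 5.5 = 28
(Check: W+ + W- = 36 should equal n(n+1)/2 = 36.)
Step 4: Test statistic W = min(W+, W-) = 8.
Step 5: Ties in |d|, so use the tie-corrected normal approximation.
        E[W] = n(n+1)/4 = 8*9/4 = 18.
        Tie groups: |d|=5 (t=2), |d|=6 (t=2); sum(t^3 - t) = 12.
        Var[W] = n(n+1)(2n+1)/24 - sum(t^3-t)/48 = 1224/24 - 12/48 = 50.75.
        z = (W - E[W]) / sqrt(Var[W]) = (8 - 18) / 7.1239 = -1.4037.
        Two-sided p = 2*Phi(z) = 0.160401.
Step 6: alpha = 0.1. fail to reject H0.

W+ = 8, W- = 28, W = min = 8, p = 0.160401, fail to reject H0.


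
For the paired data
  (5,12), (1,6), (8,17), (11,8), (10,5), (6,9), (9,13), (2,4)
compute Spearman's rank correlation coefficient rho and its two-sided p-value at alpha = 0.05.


Step 1: Rank x and y separately (midranks; no ties here).
rank(x): 5->3, 1->1, 8->5, 11->8, 10->7, 6->4, 9->6, 2->2
rank(y): 12->6, 6->3, 17->8, 8->4, 5->2, 9->5, 13->7, 4->1
Step 2: d_i = R_x(i) - R_y(i); compute d_i^2.
  (3-6)^2=9, (1-3)^2=4, (5-8)^2=9, (8-4)^2=16, (7-2)^2=25, (4-5)^2=1, (6-7)^2=1, (2-1)^2=1
sum(d^2) = 66.
Step 3: rho = 1 - 6*66 / (8*(8^2 - 1)) = 1 - 396/504 = 0.214286.
Step 4: Under H0, t = rho * sqrt((n-2)/(1-rho^2)) = 0.5374 ~ t(6).
Step 5: Two-sided p-value from the t-distribution with 6 df = 0.610344.
Step 6: alpha = 0.05. fail to reject H0.

rho = 0.2143, p = 0.610344, fail to reject H0 at alpha = 0.05.


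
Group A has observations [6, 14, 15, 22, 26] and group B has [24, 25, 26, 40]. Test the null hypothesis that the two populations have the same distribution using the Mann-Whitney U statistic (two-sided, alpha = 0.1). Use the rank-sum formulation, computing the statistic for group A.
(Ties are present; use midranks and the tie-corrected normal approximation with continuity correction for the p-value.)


Step 1: Combine and sort all 9 observations; assign midranks.
sorted (value, group): (6,X), (14,X), (15,X), (22,X), (24,Y), (25,Y), (26,X), (26,Y), (40,Y)
ranks: 6->1, 14->2, 15->3, 22->4, 24->5, 25->6, 26->7.5, 26->7.5, 40->9
Step 2: Rank sum for X: R1 = 1 + 2 + 3 + 4 + 7.5 = 17.5.
Step 3: U_X = R1 - n1(n1+1)/2 = 17.5 - 5*6/2 = 17.5 - 15 = 2.5.
       U_Y = n1*n2 - U_X = 20 - 2.5 = 17.5.
Step 4: Ties are present, so use the tie-corrected normal approximation (with continuity correction) for the p-value.
Step 5: p-value = 0.085100; compare to alpha = 0.1. reject H0.

U_X = 2.5, p = 0.085100, reject H0 at alpha = 0.1.


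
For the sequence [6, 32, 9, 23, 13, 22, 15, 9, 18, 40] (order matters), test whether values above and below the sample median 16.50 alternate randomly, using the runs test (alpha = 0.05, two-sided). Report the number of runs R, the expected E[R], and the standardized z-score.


Step 1: Compute median = 16.50; label A = above, B = below.
Labels in order: BABABABBAA  (n_A = 5, n_B = 5)
Step 2: Count runs R = 8.
Step 3: Under H0 (random ordering), E[R] = 2*n_A*n_B/(n_A+n_B) + 1 = 2*5*5/10 + 1 = 6.0000.
        Var[R] = 2*n_A*n_B*(2*n_A*n_B - n_A - n_B) / ((n_A+n_B)^2 * (n_A+n_B-1)) = 2000/900 = 2.2222.
        SD[R] = 1.4907.
Step 4: Continuity-corrected z = (R - 0.5 - E[R]) / SD[R] = (8 - 0.5 - 6.0000) / 1.4907 = 1.0062.
Step 5: Two-sided p-value via normal approximation = 2*(1 - Phi(|z|)) = 0.314305.
Step 6: alpha = 0.05. fail to reject H0.

R = 8, z = 1.0062, p = 0.314305, fail to reject H0.


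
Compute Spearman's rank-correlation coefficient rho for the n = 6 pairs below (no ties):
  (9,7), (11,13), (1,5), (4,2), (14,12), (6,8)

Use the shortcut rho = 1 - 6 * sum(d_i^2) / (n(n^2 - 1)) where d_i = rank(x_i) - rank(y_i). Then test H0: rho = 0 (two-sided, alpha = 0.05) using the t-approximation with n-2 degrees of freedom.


Step 1: Rank x and y separately (midranks; no ties here).
rank(x): 9->4, 11->5, 1->1, 4->2, 14->6, 6->3
rank(y): 7->3, 13->6, 5->2, 2->1, 12->5, 8->4
Step 2: d_i = R_x(i) - R_y(i); compute d_i^2.
  (4-3)^2=1, (5-6)^2=1, (1-2)^2=1, (2-1)^2=1, (6-5)^2=1, (3-4)^2=1
sum(d^2) = 6.
Step 3: rho = 1 - 6*6 / (6*(6^2 - 1)) = 1 - 36/210 = 0.828571.
Step 4: Under H0, t = rho * sqrt((n-2)/(1-rho^2)) = 2.9598 ~ t(4).
Step 5: Two-sided p-value from the t-distribution with 4 df = 0.041563.
Step 6: alpha = 0.05. reject H0.

rho = 0.8286, p = 0.041563, reject H0 at alpha = 0.05.


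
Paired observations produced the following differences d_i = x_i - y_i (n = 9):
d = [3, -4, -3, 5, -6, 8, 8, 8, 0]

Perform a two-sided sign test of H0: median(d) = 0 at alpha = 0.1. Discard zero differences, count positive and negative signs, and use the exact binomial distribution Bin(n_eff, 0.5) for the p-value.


Step 1: Discard zero differences. Original n = 9; n_eff = number of nonzero differences = 8.
Nonzero differences (with sign): +3, -4, -3, +5, -6, +8, +8, +8
Step 2: Count signs: positive = 5, negative = 3.
Step 3: Under H0: P(positive) = 0.5, so the number of positives S ~ Bin(8, 0.5).
Step 4: Two-sided exact p-value = sum of Bin(8,0.5) probabilities at or below the observed probability = 0.726562.
Step 5: alpha = 0.1. fail to reject H0.

n_eff = 8, pos = 5, neg = 3, p = 0.726562, fail to reject H0.


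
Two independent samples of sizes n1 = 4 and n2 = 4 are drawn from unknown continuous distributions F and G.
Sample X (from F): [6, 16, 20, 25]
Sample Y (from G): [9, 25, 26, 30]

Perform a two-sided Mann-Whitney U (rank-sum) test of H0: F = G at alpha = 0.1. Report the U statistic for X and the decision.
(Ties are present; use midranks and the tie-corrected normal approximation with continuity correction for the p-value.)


Step 1: Combine and sort all 8 observations; assign midranks.
sorted (value, group): (6,X), (9,Y), (16,X), (20,X), (25,X), (25,Y), (26,Y), (30,Y)
ranks: 6->1, 9->2, 16->3, 20->4, 25->5.5, 25->5.5, 26->7, 30->8
Step 2: Rank sum for X: R1 = 1 + 3 + 4 + 5.5 = 13.5.
Step 3: U_X = R1 - n1(n1+1)/2 = 13.5 - 4*5/2 = 13.5 - 10 = 3.5.
       U_Y = n1*n2 - U_X = 16 - 3.5 = 12.5.
Step 4: Ties are present, so use the tie-corrected normal approximation (with continuity correction) for the p-value.
Step 5: p-value = 0.245383; compare to alpha = 0.1. fail to reject H0.

U_X = 3.5, p = 0.245383, fail to reject H0 at alpha = 0.1.


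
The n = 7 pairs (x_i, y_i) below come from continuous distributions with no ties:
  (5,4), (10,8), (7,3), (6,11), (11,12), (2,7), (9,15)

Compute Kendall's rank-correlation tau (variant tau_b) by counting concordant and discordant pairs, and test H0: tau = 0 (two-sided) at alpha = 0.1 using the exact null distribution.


Step 1: Enumerate the 21 unordered pairs (i,j) with i<j and classify each by sign(x_j-x_i) * sign(y_j-y_i).
  (1,2):dx=+5,dy=+4->C; (1,3):dx=+2,dy=-1->D; (1,4):dx=+1,dy=+7->C; (1,5):dx=+6,dy=+8->C
  (1,6):dx=-3,dy=+3->D; (1,7):dx=+4,dy=+11->C; (2,3):dx=-3,dy=-5->C; (2,4):dx=-4,dy=+3->D
  (2,5):dx=+1,dy=+4->C; (2,6):dx=-8,dy=-1->C; (2,7):dx=-1,dy=+7->D; (3,4):dx=-1,dy=+8->D
  (3,5):dx=+4,dy=+9->C; (3,6):dx=-5,dy=+4->D; (3,7):dx=+2,dy=+12->C; (4,5):dx=+5,dy=+1->C
  (4,6):dx=-4,dy=-4->C; (4,7):dx=+3,dy=+4->C; (5,6):dx=-9,dy=-5->C; (5,7):dx=-2,dy=+3->D
  (6,7):dx=+7,dy=+8->C
Step 2: C = 14, D = 7, total pairs = 21.
Step 3: tau = (C - D)/(n(n-1)/2) = (14 - 7)/21 = 0.333333.
Step 4: Exact two-sided p-value (enumerate n! = 5040 permutations of y under H0): p = 0.381349.
Step 5: alpha = 0.1. fail to reject H0.

tau_b = 0.3333 (C=14, D=7), p = 0.381349, fail to reject H0.


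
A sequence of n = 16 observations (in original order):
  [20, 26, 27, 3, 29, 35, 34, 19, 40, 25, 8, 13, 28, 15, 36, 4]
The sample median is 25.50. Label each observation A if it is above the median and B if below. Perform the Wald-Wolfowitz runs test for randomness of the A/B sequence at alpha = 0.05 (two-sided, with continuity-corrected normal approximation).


Step 1: Compute median = 25.50; label A = above, B = below.
Labels in order: BAABAAABABBBABAB  (n_A = 8, n_B = 8)
Step 2: Count runs R = 11.
Step 3: Under H0 (random ordering), E[R] = 2*n_A*n_B/(n_A+n_B) + 1 = 2*8*8/16 + 1 = 9.0000.
        Var[R] = 2*n_A*n_B*(2*n_A*n_B - n_A - n_B) / ((n_A+n_B)^2 * (n_A+n_B-1)) = 14336/3840 = 3.7333.
        SD[R] = 1.9322.
Step 4: Continuity-corrected z = (R - 0.5 - E[R]) / SD[R] = (11 - 0.5 - 9.0000) / 1.9322 = 0.7763.
Step 5: Two-sided p-value via normal approximation = 2*(1 - Phi(|z|)) = 0.437558.
Step 6: alpha = 0.05. fail to reject H0.

R = 11, z = 0.7763, p = 0.437558, fail to reject H0.


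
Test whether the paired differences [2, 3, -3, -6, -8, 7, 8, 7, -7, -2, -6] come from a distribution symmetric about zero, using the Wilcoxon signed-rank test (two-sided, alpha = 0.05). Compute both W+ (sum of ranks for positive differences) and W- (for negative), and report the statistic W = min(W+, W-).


Step 1: Drop any zero differences (none here) and take |d_i|.
|d| = [2, 3, 3, 6, 8, 7, 8, 7, 7, 2, 6]
Step 2: Midrank |d_i| (ties get averaged ranks).
ranks: |2|->1.5, |3|->3.5, |3|->3.5, |6|->5.5, |8|->10.5, |7|->8, |8|->10.5, |7|->8, |7|->8, |2|->1.5, |6|->5.5
Step 3: Attach original signs; sum ranks with positive sign and with negative sign.
W+ = 1.5 + 3.5 + 8 + 10.5 + 8 = 31.5
W- = 3.5 + 5.5 + 10.5 + 8 + 1.5 + 5.5 = 34.5
(Check: W+ + W- = 66 should equal n(n+1)/2 = 66.)
Step 4: Test statistic W = min(W+, W-) = 31.5.
Step 5: Ties in |d|, so use the tie-corrected normal approximation.
        E[W] = n(n+1)/4 = 11*12/4 = 33.
        Tie groups: |d|=2 (t=2), |d|=3 (t=2), |d|=6 (t=2), |d|=7 (t=3), |d|=8 (t=2); sum(t^3 - t) = 48.
        Var[W] = n(n+1)(2n+1)/24 - sum(t^3-t)/48 = 3036/24 - 48/48 = 125.5.
        z = (W - E[W]) / sqrt(Var[W]) = (31.5 - 33) / 11.2027 = -0.1339.
        Two-sided p = 2*Phi(z) = 0.893484.
Step 6: alpha = 0.05. fail to reject H0.

W+ = 31.5, W- = 34.5, W = min = 31.5, p = 0.893484, fail to reject H0.


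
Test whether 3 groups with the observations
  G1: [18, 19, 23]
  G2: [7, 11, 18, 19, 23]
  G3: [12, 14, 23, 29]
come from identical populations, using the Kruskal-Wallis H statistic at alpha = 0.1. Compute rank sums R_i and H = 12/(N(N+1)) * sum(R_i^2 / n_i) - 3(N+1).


Step 1: Combine all N = 12 observations and assign midranks.
sorted (value, group, rank): (7,G2,1), (11,G2,2), (12,G3,3), (14,G3,4), (18,G1,5.5), (18,G2,5.5), (19,G1,7.5), (19,G2,7.5), (23,G1,10), (23,G2,10), (23,G3,10), (29,G3,12)
Step 2: Sum ranks within each group.
R_1 = 23 (n_1 = 3)
R_2 = 26 (n_2 = 5)
R_3 = 29 (n_3 = 4)
Step 3: H = 12/(N(N+1)) * sum(R_i^2/n_i) - 3(N+1)
     = 12/(12*13) * (23^2/3 + 26^2/5 + 29^2/4) - 3*13
     = 0.076923 * 521.783 - 39
     = 1.137179.
Step 4: Ties present; correction factor C = 1 - 36/(12^3 - 12) = 0.979021. Corrected H = 1.137179 / 0.979021 = 1.161548.
Step 5: Under H0, H ~ chi^2(2); p-value = 0.559465.
Step 6: alpha = 0.1. fail to reject H0.

H = 1.1615, df = 2, p = 0.559465, fail to reject H0.


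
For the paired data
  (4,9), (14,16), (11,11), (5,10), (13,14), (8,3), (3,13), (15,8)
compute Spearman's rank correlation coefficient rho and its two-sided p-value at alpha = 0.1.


Step 1: Rank x and y separately (midranks; no ties here).
rank(x): 4->2, 14->7, 11->5, 5->3, 13->6, 8->4, 3->1, 15->8
rank(y): 9->3, 16->8, 11->5, 10->4, 14->7, 3->1, 13->6, 8->2
Step 2: d_i = R_x(i) - R_y(i); compute d_i^2.
  (2-3)^2=1, (7-8)^2=1, (5-5)^2=0, (3-4)^2=1, (6-7)^2=1, (4-1)^2=9, (1-6)^2=25, (8-2)^2=36
sum(d^2) = 74.
Step 3: rho = 1 - 6*74 / (8*(8^2 - 1)) = 1 - 444/504 = 0.119048.
Step 4: Under H0, t = rho * sqrt((n-2)/(1-rho^2)) = 0.2937 ~ t(6).
Step 5: Two-sided p-value from the t-distribution with 6 df = 0.778886.
Step 6: alpha = 0.1. fail to reject H0.

rho = 0.1190, p = 0.778886, fail to reject H0 at alpha = 0.1.


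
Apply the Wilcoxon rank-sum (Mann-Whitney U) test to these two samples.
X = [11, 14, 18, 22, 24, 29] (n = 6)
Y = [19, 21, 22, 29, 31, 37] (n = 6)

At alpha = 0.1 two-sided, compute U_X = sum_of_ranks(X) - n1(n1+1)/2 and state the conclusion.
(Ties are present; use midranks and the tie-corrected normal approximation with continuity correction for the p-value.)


Step 1: Combine and sort all 12 observations; assign midranks.
sorted (value, group): (11,X), (14,X), (18,X), (19,Y), (21,Y), (22,X), (22,Y), (24,X), (29,X), (29,Y), (31,Y), (37,Y)
ranks: 11->1, 14->2, 18->3, 19->4, 21->5, 22->6.5, 22->6.5, 24->8, 29->9.5, 29->9.5, 31->11, 37->12
Step 2: Rank sum for X: R1 = 1 + 2 + 3 + 6.5 + 8 + 9.5 = 30.
Step 3: U_X = R1 - n1(n1+1)/2 = 30 - 6*7/2 = 30 - 21 = 9.
       U_Y = n1*n2 - U_X = 36 - 9 = 27.
Step 4: Ties are present, so use the tie-corrected normal approximation (with continuity correction) for the p-value.
Step 5: p-value = 0.171979; compare to alpha = 0.1. fail to reject H0.

U_X = 9, p = 0.171979, fail to reject H0 at alpha = 0.1.


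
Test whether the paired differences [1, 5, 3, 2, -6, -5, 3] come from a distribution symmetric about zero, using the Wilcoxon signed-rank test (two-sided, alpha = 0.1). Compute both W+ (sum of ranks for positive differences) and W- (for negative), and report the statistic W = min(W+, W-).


Step 1: Drop any zero differences (none here) and take |d_i|.
|d| = [1, 5, 3, 2, 6, 5, 3]
Step 2: Midrank |d_i| (ties get averaged ranks).
ranks: |1|->1, |5|->5.5, |3|->3.5, |2|->2, |6|->7, |5|->5.5, |3|->3.5
Step 3: Attach original signs; sum ranks with positive sign and with negative sign.
W+ = 1 + 5.5 + 3.5 + 2 + 3.5 = 15.5
W- = 7 + 5.5 = 12.5
(Check: W+ + W- = 28 should equal n(n+1)/2 = 28.)
Step 4: Test statistic W = min(W+, W-) = 12.5.
Step 5: Ties in |d|, so use the tie-corrected normal approximation.
        E[W] = n(n+1)/4 = 7*8/4 = 14.
        Tie groups: |d|=3 (t=2), |d|=5 (t=2); sum(t^3 - t) = 12.
        Var[W] = n(n+1)(2n+1)/24 - sum(t^3-t)/48 = 840/24 - 12/48 = 34.75.
        z = (W - E[W]) / sqrt(Var[W]) = (12.5 - 14) / 5.8949 = -0.2545.
        Two-sided p = 2*Phi(z) = 0.799143.
Step 6: alpha = 0.1. fail to reject H0.

W+ = 15.5, W- = 12.5, W = min = 12.5, p = 0.799143, fail to reject H0.


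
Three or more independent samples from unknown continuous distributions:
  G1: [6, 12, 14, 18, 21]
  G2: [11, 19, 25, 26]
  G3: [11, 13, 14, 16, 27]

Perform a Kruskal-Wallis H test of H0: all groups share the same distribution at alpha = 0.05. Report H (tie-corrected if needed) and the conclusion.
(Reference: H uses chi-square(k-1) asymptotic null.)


Step 1: Combine all N = 14 observations and assign midranks.
sorted (value, group, rank): (6,G1,1), (11,G2,2.5), (11,G3,2.5), (12,G1,4), (13,G3,5), (14,G1,6.5), (14,G3,6.5), (16,G3,8), (18,G1,9), (19,G2,10), (21,G1,11), (25,G2,12), (26,G2,13), (27,G3,14)
Step 2: Sum ranks within each group.
R_1 = 31.5 (n_1 = 5)
R_2 = 37.5 (n_2 = 4)
R_3 = 36 (n_3 = 5)
Step 3: H = 12/(N(N+1)) * sum(R_i^2/n_i) - 3(N+1)
     = 12/(14*15) * (31.5^2/5 + 37.5^2/4 + 36^2/5) - 3*15
     = 0.057143 * 809.212 - 45
     = 1.240714.
Step 4: Ties present; correction factor C = 1 - 12/(14^3 - 14) = 0.995604. Corrected H = 1.240714 / 0.995604 = 1.246192.
Step 5: Under H0, H ~ chi^2(2); p-value = 0.536282.
Step 6: alpha = 0.05. fail to reject H0.

H = 1.2462, df = 2, p = 0.536282, fail to reject H0.


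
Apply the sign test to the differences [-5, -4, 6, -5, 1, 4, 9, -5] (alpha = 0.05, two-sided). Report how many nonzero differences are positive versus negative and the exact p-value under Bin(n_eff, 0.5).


Step 1: Discard zero differences. Original n = 8; n_eff = number of nonzero differences = 8.
Nonzero differences (with sign): -5, -4, +6, -5, +1, +4, +9, -5
Step 2: Count signs: positive = 4, negative = 4.
Step 3: Under H0: P(positive) = 0.5, so the number of positives S ~ Bin(8, 0.5).
Step 4: Two-sided exact p-value = sum of Bin(8,0.5) probabilities at or below the observed probability = 1.000000.
Step 5: alpha = 0.05. fail to reject H0.

n_eff = 8, pos = 4, neg = 4, p = 1.000000, fail to reject H0.


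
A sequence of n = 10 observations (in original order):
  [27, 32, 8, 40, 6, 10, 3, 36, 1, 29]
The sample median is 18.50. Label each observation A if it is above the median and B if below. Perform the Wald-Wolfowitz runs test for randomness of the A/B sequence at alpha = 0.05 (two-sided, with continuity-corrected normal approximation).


Step 1: Compute median = 18.50; label A = above, B = below.
Labels in order: AABABBBABA  (n_A = 5, n_B = 5)
Step 2: Count runs R = 7.
Step 3: Under H0 (random ordering), E[R] = 2*n_A*n_B/(n_A+n_B) + 1 = 2*5*5/10 + 1 = 6.0000.
        Var[R] = 2*n_A*n_B*(2*n_A*n_B - n_A - n_B) / ((n_A+n_B)^2 * (n_A+n_B-1)) = 2000/900 = 2.2222.
        SD[R] = 1.4907.
Step 4: Continuity-corrected z = (R - 0.5 - E[R]) / SD[R] = (7 - 0.5 - 6.0000) / 1.4907 = 0.3354.
Step 5: Two-sided p-value via normal approximation = 2*(1 - Phi(|z|)) = 0.737316.
Step 6: alpha = 0.05. fail to reject H0.

R = 7, z = 0.3354, p = 0.737316, fail to reject H0.


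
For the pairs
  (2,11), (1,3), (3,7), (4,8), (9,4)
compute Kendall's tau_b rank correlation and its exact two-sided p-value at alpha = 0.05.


Step 1: Enumerate the 10 unordered pairs (i,j) with i<j and classify each by sign(x_j-x_i) * sign(y_j-y_i).
  (1,2):dx=-1,dy=-8->C; (1,3):dx=+1,dy=-4->D; (1,4):dx=+2,dy=-3->D; (1,5):dx=+7,dy=-7->D
  (2,3):dx=+2,dy=+4->C; (2,4):dx=+3,dy=+5->C; (2,5):dx=+8,dy=+1->C; (3,4):dx=+1,dy=+1->C
  (3,5):dx=+6,dy=-3->D; (4,5):dx=+5,dy=-4->D
Step 2: C = 5, D = 5, total pairs = 10.
Step 3: tau = (C - D)/(n(n-1)/2) = (5 - 5)/10 = 0.000000.
Step 4: Exact two-sided p-value (enumerate n! = 120 permutations of y under H0): p = 1.000000.
Step 5: alpha = 0.05. fail to reject H0.

tau_b = 0.0000 (C=5, D=5), p = 1.000000, fail to reject H0.


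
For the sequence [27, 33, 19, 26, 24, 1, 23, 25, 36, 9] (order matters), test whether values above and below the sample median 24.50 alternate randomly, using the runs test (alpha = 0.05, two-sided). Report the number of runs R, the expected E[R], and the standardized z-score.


Step 1: Compute median = 24.50; label A = above, B = below.
Labels in order: AABABBBAAB  (n_A = 5, n_B = 5)
Step 2: Count runs R = 6.
Step 3: Under H0 (random ordering), E[R] = 2*n_A*n_B/(n_A+n_B) + 1 = 2*5*5/10 + 1 = 6.0000.
        Var[R] = 2*n_A*n_B*(2*n_A*n_B - n_A - n_B) / ((n_A+n_B)^2 * (n_A+n_B-1)) = 2000/900 = 2.2222.
        SD[R] = 1.4907.
Step 4: R = E[R], so z = 0 with no continuity correction.
Step 5: Two-sided p-value via normal approximation = 2*(1 - Phi(|z|)) = 1.000000.
Step 6: alpha = 0.05. fail to reject H0.

R = 6, z = 0.0000, p = 1.000000, fail to reject H0.


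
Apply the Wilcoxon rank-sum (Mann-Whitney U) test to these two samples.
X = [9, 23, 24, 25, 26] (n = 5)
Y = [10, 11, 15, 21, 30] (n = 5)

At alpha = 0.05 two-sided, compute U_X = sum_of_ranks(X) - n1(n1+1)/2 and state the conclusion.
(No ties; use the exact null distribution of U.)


Step 1: Combine and sort all 10 observations; assign midranks.
sorted (value, group): (9,X), (10,Y), (11,Y), (15,Y), (21,Y), (23,X), (24,X), (25,X), (26,X), (30,Y)
ranks: 9->1, 10->2, 11->3, 15->4, 21->5, 23->6, 24->7, 25->8, 26->9, 30->10
Step 2: Rank sum for X: R1 = 1 + 6 + 7 + 8 + 9 = 31.
Step 3: U_X = R1 - n1(n1+1)/2 = 31 - 5*6/2 = 31 - 15 = 16.
       U_Y = n1*n2 - U_X = 25 - 16 = 9.
Step 4: No ties, so the exact null distribution of U (based on enumerating the C(10,5) = 252 equally likely rank assignments) gives the two-sided p-value.
Step 5: p-value = 0.547619; compare to alpha = 0.05. fail to reject H0.

U_X = 16, p = 0.547619, fail to reject H0 at alpha = 0.05.


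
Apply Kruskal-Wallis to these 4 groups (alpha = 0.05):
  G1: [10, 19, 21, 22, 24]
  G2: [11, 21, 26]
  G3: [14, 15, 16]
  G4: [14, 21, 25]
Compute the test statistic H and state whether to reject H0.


Step 1: Combine all N = 14 observations and assign midranks.
sorted (value, group, rank): (10,G1,1), (11,G2,2), (14,G3,3.5), (14,G4,3.5), (15,G3,5), (16,G3,6), (19,G1,7), (21,G1,9), (21,G2,9), (21,G4,9), (22,G1,11), (24,G1,12), (25,G4,13), (26,G2,14)
Step 2: Sum ranks within each group.
R_1 = 40 (n_1 = 5)
R_2 = 25 (n_2 = 3)
R_3 = 14.5 (n_3 = 3)
R_4 = 25.5 (n_4 = 3)
Step 3: H = 12/(N(N+1)) * sum(R_i^2/n_i) - 3(N+1)
     = 12/(14*15) * (40^2/5 + 25^2/3 + 14.5^2/3 + 25.5^2/3) - 3*15
     = 0.057143 * 815.167 - 45
     = 1.580952.
Step 4: Ties present; correction factor C = 1 - 30/(14^3 - 14) = 0.989011. Corrected H = 1.580952 / 0.989011 = 1.598519.
Step 5: Under H0, H ~ chi^2(3); p-value = 0.659726.
Step 6: alpha = 0.05. fail to reject H0.

H = 1.5985, df = 3, p = 0.659726, fail to reject H0.


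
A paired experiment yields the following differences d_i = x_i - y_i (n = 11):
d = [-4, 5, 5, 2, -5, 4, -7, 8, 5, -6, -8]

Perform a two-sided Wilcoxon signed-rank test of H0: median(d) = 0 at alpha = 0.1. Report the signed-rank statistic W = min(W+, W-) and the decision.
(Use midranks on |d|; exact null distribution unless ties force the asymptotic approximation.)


Step 1: Drop any zero differences (none here) and take |d_i|.
|d| = [4, 5, 5, 2, 5, 4, 7, 8, 5, 6, 8]
Step 2: Midrank |d_i| (ties get averaged ranks).
ranks: |4|->2.5, |5|->5.5, |5|->5.5, |2|->1, |5|->5.5, |4|->2.5, |7|->9, |8|->10.5, |5|->5.5, |6|->8, |8|->10.5
Step 3: Attach original signs; sum ranks with positive sign and with negative sign.
W+ = 5.5 + 5.5 + 1 + 2.5 + 10.5 + 5.5 = 30.5
W- = 2.5 + 5.5 + 9 + 8 + 10.5 = 35.5
(Check: W+ + W- = 66 should equal n(n+1)/2 = 66.)
Step 4: Test statistic W = min(W+, W-) = 30.5.
Step 5: Ties in |d|, so use the tie-corrected normal approximation.
        E[W] = n(n+1)/4 = 11*12/4 = 33.
        Tie groups: |d|=4 (t=2), |d|=5 (t=4), |d|=8 (t=2); sum(t^3 - t) = 72.
        Var[W] = n(n+1)(2n+1)/24 - sum(t^3-t)/48 = 3036/24 - 72/48 = 125.
        z = (W - E[W]) / sqrt(Var[W]) = (30.5 - 33) / 11.1803 = -0.2236.
        Two-sided p = 2*Phi(z) = 0.823063.
Step 6: alpha = 0.1. fail to reject H0.

W+ = 30.5, W- = 35.5, W = min = 30.5, p = 0.823063, fail to reject H0.


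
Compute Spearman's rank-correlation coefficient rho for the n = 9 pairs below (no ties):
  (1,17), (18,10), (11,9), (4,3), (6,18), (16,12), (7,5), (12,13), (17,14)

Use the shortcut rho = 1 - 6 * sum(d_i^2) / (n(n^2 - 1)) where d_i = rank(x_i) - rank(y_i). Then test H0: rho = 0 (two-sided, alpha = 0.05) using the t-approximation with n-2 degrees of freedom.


Step 1: Rank x and y separately (midranks; no ties here).
rank(x): 1->1, 18->9, 11->5, 4->2, 6->3, 16->7, 7->4, 12->6, 17->8
rank(y): 17->8, 10->4, 9->3, 3->1, 18->9, 12->5, 5->2, 13->6, 14->7
Step 2: d_i = R_x(i) - R_y(i); compute d_i^2.
  (1-8)^2=49, (9-4)^2=25, (5-3)^2=4, (2-1)^2=1, (3-9)^2=36, (7-5)^2=4, (4-2)^2=4, (6-6)^2=0, (8-7)^2=1
sum(d^2) = 124.
Step 3: rho = 1 - 6*124 / (9*(9^2 - 1)) = 1 - 744/720 = -0.033333.
Step 4: Under H0, t = rho * sqrt((n-2)/(1-rho^2)) = -0.0882 ~ t(7).
Step 5: Two-sided p-value from the t-distribution with 7 df = 0.932157.
Step 6: alpha = 0.05. fail to reject H0.

rho = -0.0333, p = 0.932157, fail to reject H0 at alpha = 0.05.


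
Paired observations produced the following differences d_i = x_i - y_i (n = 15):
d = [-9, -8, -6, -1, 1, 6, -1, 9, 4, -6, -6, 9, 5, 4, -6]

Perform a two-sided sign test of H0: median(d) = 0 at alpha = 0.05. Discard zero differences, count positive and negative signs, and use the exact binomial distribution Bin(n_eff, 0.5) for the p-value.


Step 1: Discard zero differences. Original n = 15; n_eff = number of nonzero differences = 15.
Nonzero differences (with sign): -9, -8, -6, -1, +1, +6, -1, +9, +4, -6, -6, +9, +5, +4, -6
Step 2: Count signs: positive = 7, negative = 8.
Step 3: Under H0: P(positive) = 0.5, so the number of positives S ~ Bin(15, 0.5).
Step 4: Two-sided exact p-value = sum of Bin(15,0.5) probabilities at or below the observed probability = 1.000000.
Step 5: alpha = 0.05. fail to reject H0.

n_eff = 15, pos = 7, neg = 8, p = 1.000000, fail to reject H0.


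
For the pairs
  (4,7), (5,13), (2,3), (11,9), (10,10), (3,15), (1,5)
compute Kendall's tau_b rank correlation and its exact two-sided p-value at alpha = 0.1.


Step 1: Enumerate the 21 unordered pairs (i,j) with i<j and classify each by sign(x_j-x_i) * sign(y_j-y_i).
  (1,2):dx=+1,dy=+6->C; (1,3):dx=-2,dy=-4->C; (1,4):dx=+7,dy=+2->C; (1,5):dx=+6,dy=+3->C
  (1,6):dx=-1,dy=+8->D; (1,7):dx=-3,dy=-2->C; (2,3):dx=-3,dy=-10->C; (2,4):dx=+6,dy=-4->D
  (2,5):dx=+5,dy=-3->D; (2,6):dx=-2,dy=+2->D; (2,7):dx=-4,dy=-8->C; (3,4):dx=+9,dy=+6->C
  (3,5):dx=+8,dy=+7->C; (3,6):dx=+1,dy=+12->C; (3,7):dx=-1,dy=+2->D; (4,5):dx=-1,dy=+1->D
  (4,6):dx=-8,dy=+6->D; (4,7):dx=-10,dy=-4->C; (5,6):dx=-7,dy=+5->D; (5,7):dx=-9,dy=-5->C
  (6,7):dx=-2,dy=-10->C
Step 2: C = 13, D = 8, total pairs = 21.
Step 3: tau = (C - D)/(n(n-1)/2) = (13 - 8)/21 = 0.238095.
Step 4: Exact two-sided p-value (enumerate n! = 5040 permutations of y under H0): p = 0.561905.
Step 5: alpha = 0.1. fail to reject H0.

tau_b = 0.2381 (C=13, D=8), p = 0.561905, fail to reject H0.
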